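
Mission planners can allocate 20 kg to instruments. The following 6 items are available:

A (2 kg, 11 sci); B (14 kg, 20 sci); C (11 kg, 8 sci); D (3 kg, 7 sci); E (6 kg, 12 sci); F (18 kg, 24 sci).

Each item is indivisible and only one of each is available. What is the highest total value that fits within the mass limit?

38 sci

This is a 0/1 knapsack; check combinations near the capacity.
- A+B+D: mass 2+14+3=19, value 11+20+7=38
- A+F: mass 2+18=20, value 11+24=35
- B+E: mass 14+6=20, value 20+12=32
Best: 38 sci.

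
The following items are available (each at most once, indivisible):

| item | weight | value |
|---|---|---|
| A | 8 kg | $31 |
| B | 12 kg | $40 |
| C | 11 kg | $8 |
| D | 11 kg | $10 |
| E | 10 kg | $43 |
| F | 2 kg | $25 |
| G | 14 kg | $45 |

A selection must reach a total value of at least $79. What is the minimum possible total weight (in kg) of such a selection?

20

Subsets with value ≥ 79, sorted by total weight:
- A+E+F: weight 20, value 99
- A+B+F: weight 22, value 96
Minimum weight: 20 kg.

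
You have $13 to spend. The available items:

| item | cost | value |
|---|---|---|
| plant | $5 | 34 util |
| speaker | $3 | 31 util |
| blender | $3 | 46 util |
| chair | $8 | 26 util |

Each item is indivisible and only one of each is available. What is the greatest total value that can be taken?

Check high-value combinations within $13:
- plant+speaker+blender: cost 5+3+3=11, value 34+31+46=111
- plant+blender: cost 5+3=8, value 34+46=80
- speaker+blender: cost 3+3=6, value 31+46=77
- blender+chair: cost 3+8=11, value 46+26=72
Best: 111 util.

111 util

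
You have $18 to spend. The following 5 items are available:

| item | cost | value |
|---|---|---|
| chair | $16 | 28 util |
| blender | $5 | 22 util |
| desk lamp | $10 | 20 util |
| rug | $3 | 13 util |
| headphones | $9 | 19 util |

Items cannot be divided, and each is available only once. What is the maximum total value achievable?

55 util

Check high-value combinations within $18:
- blender+desk lamp+rug: cost 5+10+3=18, value 22+20+13=55
- blender+rug+headphones: cost 5+3+9=17, value 22+13+19=54
- blender+desk lamp: cost 5+10=15, value 22+20=42
- blender+headphones: cost 5+9=14, value 22+19=41
- blender+rug: cost 5+3=8, value 22+13=35
Best: 55 util.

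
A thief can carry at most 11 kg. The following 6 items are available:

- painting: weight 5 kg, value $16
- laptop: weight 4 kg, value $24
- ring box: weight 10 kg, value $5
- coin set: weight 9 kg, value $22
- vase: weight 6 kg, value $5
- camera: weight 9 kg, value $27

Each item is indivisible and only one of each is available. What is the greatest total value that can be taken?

Check high-value combinations within 11 kg:
- painting+laptop: weight 5+4=9, value 16+24=40
- laptop+vase: weight 4+6=10, value 24+5=29
- camera: weight 9, value 27
- laptop: weight 4, value 24
- coin set: weight 9, value 22
Best: $40.

$40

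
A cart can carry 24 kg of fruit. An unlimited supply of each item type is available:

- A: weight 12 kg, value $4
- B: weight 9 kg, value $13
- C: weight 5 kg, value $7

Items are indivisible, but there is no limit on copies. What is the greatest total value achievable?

Best value-per-unit is B at 13/9; filling with it alone gives 2×13 = 26.
Optimal mix: 1×B + 3×C → weight 24, value 34.

$34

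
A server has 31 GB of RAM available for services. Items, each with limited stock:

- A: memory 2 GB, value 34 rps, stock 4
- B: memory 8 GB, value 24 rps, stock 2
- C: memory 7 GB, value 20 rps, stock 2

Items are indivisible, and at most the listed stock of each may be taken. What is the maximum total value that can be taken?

204 rps

Best selections within memory 31 and stock limits:
- 4×A + 2×B + 1×C: memory 31, value 204
- 4×A + 1×B + 2×C: memory 30, value 200
- 4×A + 2×B: memory 24, value 184
Best: 204 rps.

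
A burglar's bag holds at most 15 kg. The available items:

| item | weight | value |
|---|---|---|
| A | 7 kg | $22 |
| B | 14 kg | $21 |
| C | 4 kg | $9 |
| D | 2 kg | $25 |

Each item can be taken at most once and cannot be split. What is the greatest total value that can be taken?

Check high-value combinations within 15 kg:
- A+C+D: weight 7+4+2=13, value 22+9+25=56
- A+D: weight 7+2=9, value 22+25=47
- C+D: weight 4+2=6, value 9+25=34
- A+C: weight 7+4=11, value 22+9=31
- D: weight 2, value 25
Best: $56.

$56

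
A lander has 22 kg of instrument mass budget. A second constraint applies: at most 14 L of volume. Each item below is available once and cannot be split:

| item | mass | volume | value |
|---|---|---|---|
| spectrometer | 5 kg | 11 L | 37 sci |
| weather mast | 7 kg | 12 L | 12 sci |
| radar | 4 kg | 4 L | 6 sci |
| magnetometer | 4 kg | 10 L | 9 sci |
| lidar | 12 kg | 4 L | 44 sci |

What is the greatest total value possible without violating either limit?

Feasible sets respecting both limits:
- magnetometer+lidar: mass 16, volume 14, value 53
- radar+lidar: mass 16, volume 8, value 50
- lidar: mass 12, volume 4, value 44
Best: 53 sci.

53 sci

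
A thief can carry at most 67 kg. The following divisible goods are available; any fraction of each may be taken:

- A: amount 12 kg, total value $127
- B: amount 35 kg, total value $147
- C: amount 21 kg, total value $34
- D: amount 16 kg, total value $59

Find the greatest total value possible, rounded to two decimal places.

339.48

Take in order of value per unit:
- A (127/12 per unit): all 12 → value 127, running total 127.00
- B (147/35 per unit): all 35 → value 147, running total 274.00
- D (59/16 per unit): all 16 → value 59, running total 333.00
- C (34/21 per unit): 4 of 21 → value 4×34/21 = 6.4762, running total 339.48
Total 339.48.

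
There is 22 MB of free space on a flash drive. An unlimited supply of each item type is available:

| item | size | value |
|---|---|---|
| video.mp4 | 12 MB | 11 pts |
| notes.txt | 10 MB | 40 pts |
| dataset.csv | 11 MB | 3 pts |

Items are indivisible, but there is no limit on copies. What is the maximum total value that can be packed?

Best value-per-unit is notes.txt at 40/10, and filling with it alone uses size 2×10=20. No mix of the others beats 2×40 = 80.

80 pts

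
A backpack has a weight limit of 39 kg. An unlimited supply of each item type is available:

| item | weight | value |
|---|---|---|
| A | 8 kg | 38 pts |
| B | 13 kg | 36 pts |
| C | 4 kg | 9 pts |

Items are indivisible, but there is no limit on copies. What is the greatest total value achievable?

161 pts

Best value-per-unit is A at 38/8; filling with it alone gives 4×38 = 152.
Optimal mix: 4×A + 1×C → weight 36, value 161.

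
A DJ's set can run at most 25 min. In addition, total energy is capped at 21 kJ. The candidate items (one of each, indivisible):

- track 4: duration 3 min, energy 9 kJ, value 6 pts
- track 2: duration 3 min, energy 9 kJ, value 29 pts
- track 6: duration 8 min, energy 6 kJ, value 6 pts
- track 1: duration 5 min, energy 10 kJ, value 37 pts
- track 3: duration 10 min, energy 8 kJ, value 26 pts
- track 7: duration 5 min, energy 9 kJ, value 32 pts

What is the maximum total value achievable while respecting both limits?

Feasible sets respecting both limits:
- track 1+track 7: duration 10, energy 19, value 69
- track 2+track 1: duration 8, energy 19, value 66
- track 1+track 3: duration 15, energy 18, value 63
Best: 69 pts.

69 pts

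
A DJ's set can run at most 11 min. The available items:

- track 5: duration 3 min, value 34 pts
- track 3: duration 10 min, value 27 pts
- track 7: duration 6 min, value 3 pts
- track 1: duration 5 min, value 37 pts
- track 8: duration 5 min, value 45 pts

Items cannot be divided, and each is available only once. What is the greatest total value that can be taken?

Check high-value combinations within 11 min:
- track 1+track 8: duration 5+5=10, value 37+45=82
- track 5+track 8: duration 3+5=8, value 34+45=79
- track 5+track 1: duration 3+5=8, value 34+37=71
- track 7+track 8: duration 6+5=11, value 3+45=48
Best: 82 pts.

82 pts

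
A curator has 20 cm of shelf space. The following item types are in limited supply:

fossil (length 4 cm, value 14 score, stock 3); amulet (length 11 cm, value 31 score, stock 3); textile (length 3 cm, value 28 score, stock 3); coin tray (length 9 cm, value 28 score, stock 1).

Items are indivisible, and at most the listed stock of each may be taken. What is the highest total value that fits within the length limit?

Best selections within length 20 and stock limits:
- 1×amulet + 3×textile: length 20, value 115
- 2×fossil + 3×textile: length 17, value 112
- 3×textile + 1×coin tray: length 18, value 112
Best: 115 score.

115 score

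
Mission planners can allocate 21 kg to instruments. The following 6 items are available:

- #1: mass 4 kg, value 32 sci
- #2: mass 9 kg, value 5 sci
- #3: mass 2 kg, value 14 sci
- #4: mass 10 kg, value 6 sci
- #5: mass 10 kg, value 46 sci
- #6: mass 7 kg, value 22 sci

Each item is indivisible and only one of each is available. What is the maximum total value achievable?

100 sci

This is a 0/1 knapsack; check combinations near the capacity.
- #1+#5+#6: mass 4+10+7=21, value 32+46+22=100
- #1+#3+#5: mass 4+2+10=16, value 32+14+46=92
- #3+#5+#6: mass 2+10+7=19, value 14+46+22=82
- #1+#5: mass 4+10=14, value 32+46=78
- #1+#3+#6: mass 4+2+7=13, value 32+14+22=68
Best: 100 sci.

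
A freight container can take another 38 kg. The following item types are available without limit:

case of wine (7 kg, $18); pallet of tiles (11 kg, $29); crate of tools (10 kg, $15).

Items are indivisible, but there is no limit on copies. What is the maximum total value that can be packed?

$94

Best value-per-unit is pallet of tiles at 29/11; filling with it alone gives 3×29 = 87.
Optimal mix: 2×case of wine + 2×pallet of tiles → weight 36, value 94.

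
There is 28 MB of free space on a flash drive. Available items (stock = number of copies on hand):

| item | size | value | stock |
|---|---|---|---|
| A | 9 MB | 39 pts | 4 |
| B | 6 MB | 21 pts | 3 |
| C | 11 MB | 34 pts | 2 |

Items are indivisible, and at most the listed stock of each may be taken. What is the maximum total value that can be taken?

117 pts

Top feasible selections:
- 3×A: size 27, value 117
- 1×A + 3×B: size 27, value 102
- 2×A + 1×B: size 24, value 99
- 1×A + 1×B + 1×C: size 26, value 94
Best: 117 pts.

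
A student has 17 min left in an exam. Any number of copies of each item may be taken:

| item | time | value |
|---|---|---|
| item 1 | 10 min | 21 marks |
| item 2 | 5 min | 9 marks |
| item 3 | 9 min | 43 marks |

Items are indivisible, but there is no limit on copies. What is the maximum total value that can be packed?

Best value-per-unit is item 3 at 43/9; filling with it alone gives 1×43 = 43.
Optimal mix: 1×item 2 + 1×item 3 → time 14, value 52.

52 marks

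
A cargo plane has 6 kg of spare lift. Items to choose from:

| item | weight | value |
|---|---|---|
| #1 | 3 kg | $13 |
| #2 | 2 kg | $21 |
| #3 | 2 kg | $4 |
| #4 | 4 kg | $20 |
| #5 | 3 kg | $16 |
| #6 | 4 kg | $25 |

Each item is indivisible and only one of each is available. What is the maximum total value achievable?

Check high-value combinations within 6 kg:
- #2+#6: weight 2+4=6, value 21+25=46
- #2+#4: weight 2+4=6, value 21+20=41
- #2+#5: weight 2+3=5, value 21+16=37
Best: $46.

$46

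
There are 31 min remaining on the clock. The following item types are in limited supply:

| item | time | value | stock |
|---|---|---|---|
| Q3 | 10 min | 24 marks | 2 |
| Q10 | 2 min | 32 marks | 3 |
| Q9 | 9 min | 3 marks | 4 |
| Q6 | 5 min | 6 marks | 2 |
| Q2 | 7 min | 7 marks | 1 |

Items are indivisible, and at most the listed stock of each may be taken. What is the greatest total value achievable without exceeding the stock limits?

150 marks

Top feasible selections:
- 2×Q3 + 3×Q10 + 1×Q6: time 31, value 150
- 2×Q3 + 3×Q10: time 26, value 144
- 1×Q3 + 3×Q10 + 1×Q6 + 1×Q2: time 28, value 133
- 1×Q3 + 3×Q10 + 2×Q6: time 26, value 132
Best: 150 marks.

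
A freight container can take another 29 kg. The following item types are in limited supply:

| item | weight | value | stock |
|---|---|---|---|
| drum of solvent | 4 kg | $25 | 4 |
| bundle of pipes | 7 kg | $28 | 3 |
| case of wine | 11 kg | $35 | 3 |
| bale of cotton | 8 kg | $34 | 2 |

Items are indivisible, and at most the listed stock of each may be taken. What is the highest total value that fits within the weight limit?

Best selections within weight 29 and stock limits:
- 3×drum of solvent + 2×bale of cotton: weight 28, value 143
- 3×drum of solvent + 1×bundle of pipes + 1×bale of cotton: weight 27, value 137
- 4×drum of solvent + 1×case of wine: weight 27, value 135
- 4×drum of solvent + 1×bale of cotton: weight 24, value 134
Best: $143.

$143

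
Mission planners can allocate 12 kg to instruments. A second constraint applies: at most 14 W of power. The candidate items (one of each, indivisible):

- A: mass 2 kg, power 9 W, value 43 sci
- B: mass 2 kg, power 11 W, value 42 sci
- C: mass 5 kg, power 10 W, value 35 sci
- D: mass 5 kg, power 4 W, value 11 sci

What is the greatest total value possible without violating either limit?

54 sci

Feasible sets respecting both limits:
- A+D: mass 7, power 13, value 54
- C+D: mass 10, power 14, value 46
- A: mass 2, power 9, value 43
Best: 54 sci.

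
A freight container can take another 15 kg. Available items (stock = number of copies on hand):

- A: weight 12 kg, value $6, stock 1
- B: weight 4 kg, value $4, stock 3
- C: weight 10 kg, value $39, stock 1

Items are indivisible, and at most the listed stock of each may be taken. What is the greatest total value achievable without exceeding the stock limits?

Best selections within weight 15 and stock limits:
- 1×B + 1×C: weight 14, value 43
- 1×C: weight 10, value 39
- 3×B: weight 12, value 12
- 2×B: weight 8, value 8
Best: $43.

$43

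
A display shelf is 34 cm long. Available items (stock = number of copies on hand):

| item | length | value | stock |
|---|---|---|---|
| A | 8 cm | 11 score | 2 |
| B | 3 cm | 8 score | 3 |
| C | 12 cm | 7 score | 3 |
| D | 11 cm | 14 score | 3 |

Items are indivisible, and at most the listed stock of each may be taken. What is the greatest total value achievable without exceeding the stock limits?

52 score

Top feasible selections:
- 3×B + 2×D: length 31, value 52
- 2×A + 2×B + 1×D: length 33, value 52
- 1×A + 3×B + 1×D: length 28, value 49
Best: 52 score.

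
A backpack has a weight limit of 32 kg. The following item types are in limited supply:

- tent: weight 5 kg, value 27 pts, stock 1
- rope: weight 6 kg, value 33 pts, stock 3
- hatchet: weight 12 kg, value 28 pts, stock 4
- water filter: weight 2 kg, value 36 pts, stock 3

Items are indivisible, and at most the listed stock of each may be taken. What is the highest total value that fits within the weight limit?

234 pts

Top feasible selections:
- 1×tent + 3×rope + 3×water filter: weight 29, value 234
- 3×rope + 3×water filter: weight 24, value 207
- 2×rope + 1×hatchet + 3×water filter: weight 30, value 202
- 1×tent + 2×rope + 3×water filter: weight 23, value 201
Best: 234 pts.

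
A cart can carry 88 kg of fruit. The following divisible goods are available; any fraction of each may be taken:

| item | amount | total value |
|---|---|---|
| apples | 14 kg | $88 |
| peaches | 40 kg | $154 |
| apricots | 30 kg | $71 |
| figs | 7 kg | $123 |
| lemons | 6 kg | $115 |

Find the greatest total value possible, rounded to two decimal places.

529.70

Take in order of value per unit:
- lemons (115/6 per unit): all 6 → value 115, running total 115.00
- figs (123/7 per unit): all 7 → value 123, running total 238.00
- apples (88/14 per unit): all 14 → value 88, running total 326.00
- peaches (154/40 per unit): all 40 → value 154, running total 480.00
- apricots (71/30 per unit): 21 of 30 → value 21×71/30 = 49.7000, running total 529.70
Total 529.70.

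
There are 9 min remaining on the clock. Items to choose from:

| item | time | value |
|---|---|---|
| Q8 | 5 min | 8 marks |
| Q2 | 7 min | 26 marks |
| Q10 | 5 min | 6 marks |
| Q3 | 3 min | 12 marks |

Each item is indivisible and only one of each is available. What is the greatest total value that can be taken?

26 marks

This is a 0/1 knapsack; check combinations near the capacity.
- Q2: time 7, value 26
- Q8+Q3: time 5+3=8, value 8+12=20
- Q10+Q3: time 5+3=8, value 6+12=18
- Q3: time 3, value 12
- Q8: time 5, value 8
Best: 26 marks.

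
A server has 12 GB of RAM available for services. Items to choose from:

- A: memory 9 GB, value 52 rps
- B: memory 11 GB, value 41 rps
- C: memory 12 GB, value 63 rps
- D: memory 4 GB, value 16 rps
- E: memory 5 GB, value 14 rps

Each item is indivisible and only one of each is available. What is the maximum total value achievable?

63 rps

This is a 0/1 knapsack; check combinations near the capacity.
- C: memory 12, value 63
- A: memory 9, value 52
- B: memory 11, value 41
- D+E: memory 4+5=9, value 16+14=30
- D: memory 4, value 16
Best: 63 rps.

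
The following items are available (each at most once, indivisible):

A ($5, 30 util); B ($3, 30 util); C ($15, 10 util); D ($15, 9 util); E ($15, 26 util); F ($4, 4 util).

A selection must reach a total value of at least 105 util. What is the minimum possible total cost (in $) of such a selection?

53

Subsets with value ≥ 105, sorted by total cost:
- A+B+C+D+E: cost 53, value 105
- A+B+C+D+E+F: cost 57, value 109
Minimum cost: 53 $.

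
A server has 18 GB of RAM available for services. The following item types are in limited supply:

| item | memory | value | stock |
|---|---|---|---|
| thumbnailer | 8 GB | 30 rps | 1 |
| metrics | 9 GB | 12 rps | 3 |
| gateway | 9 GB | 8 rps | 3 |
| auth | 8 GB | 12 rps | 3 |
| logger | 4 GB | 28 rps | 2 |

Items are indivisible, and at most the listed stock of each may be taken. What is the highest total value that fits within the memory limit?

Best selections within memory 18 and stock limits:
- 1×thumbnailer + 2×logger: memory 16, value 86
- 1×auth + 2×logger: memory 16, value 68
Best: 86 rps.

86 rps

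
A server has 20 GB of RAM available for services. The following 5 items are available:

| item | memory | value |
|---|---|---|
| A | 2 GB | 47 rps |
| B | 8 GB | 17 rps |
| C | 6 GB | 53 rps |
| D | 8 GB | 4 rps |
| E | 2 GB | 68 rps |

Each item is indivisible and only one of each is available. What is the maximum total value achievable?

Check high-value combinations within 20 GB:
- A+B+C+E: memory 2+8+6+2=18, value 47+17+53+68=185
- A+C+D+E: memory 2+6+8+2=18, value 47+53+4+68=172
- A+C+E: memory 2+6+2=10, value 47+53+68=168
- B+C+E: memory 8+6+2=16, value 17+53+68=138
Best: 185 rps.

185 rps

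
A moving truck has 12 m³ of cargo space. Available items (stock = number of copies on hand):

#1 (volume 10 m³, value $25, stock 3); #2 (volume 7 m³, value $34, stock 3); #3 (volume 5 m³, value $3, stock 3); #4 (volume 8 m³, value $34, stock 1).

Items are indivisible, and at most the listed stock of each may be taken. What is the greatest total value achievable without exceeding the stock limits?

$37

Top feasible selections:
- 1×#2 + 1×#3: volume 12, value 37
- 1×#2: volume 7, value 34
Best: $37.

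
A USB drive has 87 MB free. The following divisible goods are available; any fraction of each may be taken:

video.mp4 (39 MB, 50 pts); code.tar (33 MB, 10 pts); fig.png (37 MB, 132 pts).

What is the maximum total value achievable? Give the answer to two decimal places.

Take in order of value per unit:
- fig.png (132/37 per unit): all 37 → value 132, running total 132.00
- video.mp4 (50/39 per unit): all 39 → value 50, running total 182.00
- code.tar (10/33 per unit): 11 of 33 → value 11×10/33 = 3.3333, running total 185.33
Total 185.33.

185.33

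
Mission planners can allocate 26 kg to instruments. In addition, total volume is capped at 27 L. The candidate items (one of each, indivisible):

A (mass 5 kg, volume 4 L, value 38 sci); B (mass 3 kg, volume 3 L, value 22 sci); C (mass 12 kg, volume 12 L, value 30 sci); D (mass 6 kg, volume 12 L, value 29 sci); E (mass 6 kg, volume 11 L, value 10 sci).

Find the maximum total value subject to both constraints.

90 sci

Feasible sets respecting both limits:
- A+B+C: mass 20, volume 19, value 90
- A+B+D: mass 14, volume 19, value 89
- B+C+D: mass 21, volume 27, value 81
Best: 90 sci.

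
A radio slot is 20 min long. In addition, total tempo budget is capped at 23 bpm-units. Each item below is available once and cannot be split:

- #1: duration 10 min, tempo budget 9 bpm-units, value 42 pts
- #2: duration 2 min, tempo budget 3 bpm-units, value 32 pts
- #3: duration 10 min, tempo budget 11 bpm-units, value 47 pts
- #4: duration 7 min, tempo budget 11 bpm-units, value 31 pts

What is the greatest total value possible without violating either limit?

105 pts

Feasible sets respecting both limits:
- #1+#2+#4: duration 19, tempo budget 23, value 105
- #1+#3: duration 20, tempo budget 20, value 89
- #2+#3: duration 12, tempo budget 14, value 79
Best: 105 pts.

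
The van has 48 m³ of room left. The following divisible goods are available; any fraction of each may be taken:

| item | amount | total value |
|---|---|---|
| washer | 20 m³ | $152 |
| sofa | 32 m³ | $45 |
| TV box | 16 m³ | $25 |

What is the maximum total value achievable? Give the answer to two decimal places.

Take in order of value per unit:
- washer (152/20 per unit): all 20 → value 152, running total 152.00
- TV box (25/16 per unit): all 16 → value 25, running total 177.00
- sofa (45/32 per unit): 12 of 32 → value 12×45/32 = 16.8750, running total 193.88
Total 193.88.

193.88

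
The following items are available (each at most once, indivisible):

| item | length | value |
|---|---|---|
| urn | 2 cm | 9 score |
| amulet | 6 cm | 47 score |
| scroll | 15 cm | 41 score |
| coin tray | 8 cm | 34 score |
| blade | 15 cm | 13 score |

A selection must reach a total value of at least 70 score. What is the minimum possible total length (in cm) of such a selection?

Subsets with value ≥ 70, sorted by total length:
- amulet+coin tray: length 14, value 81
- urn+amulet+coin tray: length 16, value 90
Minimum length: 14 cm.

14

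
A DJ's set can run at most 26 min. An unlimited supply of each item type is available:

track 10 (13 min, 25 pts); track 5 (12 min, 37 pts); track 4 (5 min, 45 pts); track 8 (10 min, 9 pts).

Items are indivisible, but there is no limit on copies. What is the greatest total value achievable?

225 pts

Best value-per-unit is track 4 at 45/5, and filling with it alone uses duration 5×5=25. No mix of the others beats 5×45 = 225.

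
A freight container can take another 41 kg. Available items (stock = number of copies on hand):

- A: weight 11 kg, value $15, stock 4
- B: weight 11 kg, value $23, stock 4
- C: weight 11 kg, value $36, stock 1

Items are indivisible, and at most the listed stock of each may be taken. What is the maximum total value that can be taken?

Best selections within weight 41 and stock limits:
- 2×B + 1×C: weight 33, value 82
- 1×A + 1×B + 1×C: weight 33, value 74
- 3×B: weight 33, value 69
Best: $82.

$82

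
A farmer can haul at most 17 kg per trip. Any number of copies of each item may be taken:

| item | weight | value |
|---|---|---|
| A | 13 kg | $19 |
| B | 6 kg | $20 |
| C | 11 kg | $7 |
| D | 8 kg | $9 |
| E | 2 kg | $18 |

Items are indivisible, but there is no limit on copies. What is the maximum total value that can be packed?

Best value-per-unit is E at 18/2, and filling with it alone uses weight 8×2=16. No mix of the others beats 8×18 = 144.

$144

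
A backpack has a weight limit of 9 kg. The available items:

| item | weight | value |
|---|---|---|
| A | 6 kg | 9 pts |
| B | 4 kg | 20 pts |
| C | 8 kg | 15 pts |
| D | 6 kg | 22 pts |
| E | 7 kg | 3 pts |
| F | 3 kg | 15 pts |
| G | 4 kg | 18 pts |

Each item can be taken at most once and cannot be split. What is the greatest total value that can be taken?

38 pts

Check high-value combinations within 9 kg:
- B+G: weight 4+4=8, value 20+18=38
- D+F: weight 6+3=9, value 22+15=37
- B+F: weight 4+3=7, value 20+15=35
- F+G: weight 3+4=7, value 15+18=33
- A+F: weight 6+3=9, value 9+15=24
Best: 38 pts.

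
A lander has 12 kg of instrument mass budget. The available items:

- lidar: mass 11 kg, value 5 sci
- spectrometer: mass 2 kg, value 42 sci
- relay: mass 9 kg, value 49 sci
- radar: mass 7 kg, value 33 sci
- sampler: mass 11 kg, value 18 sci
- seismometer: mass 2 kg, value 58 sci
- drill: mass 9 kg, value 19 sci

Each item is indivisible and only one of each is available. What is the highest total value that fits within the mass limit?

133 sci

Check high-value combinations within 12 kg:
- spectrometer+radar+seismometer: mass 2+7+2=11, value 42+33+58=133
- relay+seismometer: mass 9+2=11, value 49+58=107
- spectrometer+seismometer: mass 2+2=4, value 42+58=100
- radar+seismometer: mass 7+2=9, value 33+58=91
Best: 133 sci.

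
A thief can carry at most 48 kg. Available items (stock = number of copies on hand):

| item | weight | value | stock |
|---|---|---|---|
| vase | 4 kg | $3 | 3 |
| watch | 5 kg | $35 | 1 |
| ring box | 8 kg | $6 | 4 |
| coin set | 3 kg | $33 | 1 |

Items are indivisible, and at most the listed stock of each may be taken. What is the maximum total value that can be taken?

$98

Best selections within weight 48 and stock limits:
- 2×vase + 1×watch + 4×ring box + 1×coin set: weight 48, value 98
- 1×vase + 1×watch + 4×ring box + 1×coin set: weight 44, value 95
- 3×vase + 1×watch + 3×ring box + 1×coin set: weight 44, value 95
Best: $98.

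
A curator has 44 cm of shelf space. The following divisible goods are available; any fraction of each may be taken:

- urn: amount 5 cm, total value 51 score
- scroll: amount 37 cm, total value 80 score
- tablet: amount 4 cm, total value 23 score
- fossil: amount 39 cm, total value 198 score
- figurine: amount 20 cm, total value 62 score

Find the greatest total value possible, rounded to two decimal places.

Take in order of value per unit:
- urn (51/5 per unit): all 5 → value 51, running total 51.00
- tablet (23/4 per unit): all 4 → value 23, running total 74.00
- fossil (198/39 per unit): 35 of 39 → value 35×198/39 = 177.6923, running total 251.69
Total 251.69.

251.69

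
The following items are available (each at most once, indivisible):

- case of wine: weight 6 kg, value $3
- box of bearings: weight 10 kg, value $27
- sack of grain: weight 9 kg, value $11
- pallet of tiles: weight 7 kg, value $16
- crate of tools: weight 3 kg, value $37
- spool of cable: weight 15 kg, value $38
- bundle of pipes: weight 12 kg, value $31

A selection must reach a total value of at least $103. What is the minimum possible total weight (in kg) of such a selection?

30

Subsets with value ≥ 103, sorted by total weight:
- crate of tools+spool of cable+bundle of pipes: weight 30, value 106
- box of bearings+pallet of tiles+crate of tools+bundle of pipes: weight 32, value 111
- box of bearings+sack of grain+crate of tools+bundle of pipes: weight 34, value 106
Minimum weight: 30 kg.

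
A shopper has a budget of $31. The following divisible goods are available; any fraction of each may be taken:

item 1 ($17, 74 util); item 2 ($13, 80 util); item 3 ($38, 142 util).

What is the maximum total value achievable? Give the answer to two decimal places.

157.74

Take in order of value per unit:
- item 2 (80/13 per unit): all 13 → value 80, running total 80.00
- item 1 (74/17 per unit): all 17 → value 74, running total 154.00
- item 3 (142/38 per unit): 1 of 38 → value 1×142/38 = 3.7368, running total 157.74
Total 157.74.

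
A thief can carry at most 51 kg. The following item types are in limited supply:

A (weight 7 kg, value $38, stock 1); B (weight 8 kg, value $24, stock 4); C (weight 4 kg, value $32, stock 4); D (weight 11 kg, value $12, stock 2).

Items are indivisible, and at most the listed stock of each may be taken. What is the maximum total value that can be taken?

Best selections within weight 51 and stock limits:
- 1×A + 3×B + 4×C: weight 47, value 238
- 1×A + 4×B + 3×C: weight 51, value 230
- 1×A + 2×B + 4×C + 1×D: weight 50, value 226
- 4×B + 4×C: weight 48, value 224
Best: $238.

$238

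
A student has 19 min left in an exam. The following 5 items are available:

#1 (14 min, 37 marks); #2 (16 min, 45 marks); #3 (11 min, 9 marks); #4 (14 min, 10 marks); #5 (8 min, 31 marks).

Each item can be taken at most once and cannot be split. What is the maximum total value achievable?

Check high-value combinations within 19 min:
- #2: time 16, value 45
- #3+#5: time 11+8=19, value 9+31=40
- #1: time 14, value 37
- #5: time 8, value 31
Best: 45 marks.

45 marks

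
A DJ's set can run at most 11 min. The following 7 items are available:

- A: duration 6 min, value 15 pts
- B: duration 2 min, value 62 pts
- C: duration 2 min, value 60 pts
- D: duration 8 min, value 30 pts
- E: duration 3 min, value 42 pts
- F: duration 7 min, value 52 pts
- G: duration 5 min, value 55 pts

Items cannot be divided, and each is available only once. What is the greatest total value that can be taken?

177 pts

Check high-value combinations within 11 min:
- B+C+G: duration 2+2+5=9, value 62+60+55=177
- B+C+F: duration 2+2+7=11, value 62+60+52=174
- B+C+E: duration 2+2+3=7, value 62+60+42=164
- B+E+G: duration 2+3+5=10, value 62+42+55=159
Best: 177 pts.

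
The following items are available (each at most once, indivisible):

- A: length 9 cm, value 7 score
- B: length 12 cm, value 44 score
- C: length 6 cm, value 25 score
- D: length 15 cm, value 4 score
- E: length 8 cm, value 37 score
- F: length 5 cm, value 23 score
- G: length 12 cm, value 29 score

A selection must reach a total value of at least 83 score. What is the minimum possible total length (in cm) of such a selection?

19

Subsets with value ≥ 83, sorted by total length:
- C+E+F: length 19, value 85
- B+C+F: length 23, value 92
Minimum length: 19 cm.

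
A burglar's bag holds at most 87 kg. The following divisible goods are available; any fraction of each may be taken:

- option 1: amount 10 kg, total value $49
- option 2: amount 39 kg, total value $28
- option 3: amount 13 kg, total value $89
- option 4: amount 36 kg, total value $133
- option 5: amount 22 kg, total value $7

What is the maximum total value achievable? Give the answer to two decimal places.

291.10

Take in order of value per unit:
- option 3 (89/13 per unit): all 13 → value 89, running total 89.00
- option 1 (49/10 per unit): all 10 → value 49, running total 138.00
- option 4 (133/36 per unit): all 36 → value 133, running total 271.00
- option 2 (28/39 per unit): 28 of 39 → value 28×28/39 = 20.1026, running total 291.10
Total 291.10.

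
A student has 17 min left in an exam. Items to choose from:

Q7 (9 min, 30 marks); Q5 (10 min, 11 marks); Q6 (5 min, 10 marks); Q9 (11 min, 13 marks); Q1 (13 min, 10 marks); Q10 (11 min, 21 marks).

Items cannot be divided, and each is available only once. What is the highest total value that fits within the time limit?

40 marks

Check high-value combinations within 17 min:
- Q7+Q6: time 9+5=14, value 30+10=40
- Q6+Q10: time 5+11=16, value 10+21=31
- Q7: time 9, value 30
Best: 40 marks.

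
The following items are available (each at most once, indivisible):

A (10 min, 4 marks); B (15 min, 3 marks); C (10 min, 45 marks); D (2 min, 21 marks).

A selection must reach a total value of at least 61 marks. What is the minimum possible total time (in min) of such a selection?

12

Subsets with value ≥ 61, sorted by total time:
- C+D: time 12, value 66
- A+C+D: time 22, value 70
- B+C+D: time 27, value 69
- A+B+C+D: time 37, value 73
Minimum time: 12 min.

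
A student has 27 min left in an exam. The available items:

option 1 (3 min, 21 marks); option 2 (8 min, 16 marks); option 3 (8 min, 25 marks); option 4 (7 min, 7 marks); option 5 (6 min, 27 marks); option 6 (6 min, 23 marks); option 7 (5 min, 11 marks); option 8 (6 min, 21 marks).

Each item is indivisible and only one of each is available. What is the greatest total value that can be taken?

103 marks

Check high-value combinations within 27 min:
- option 1+option 5+option 6+option 7+option 8: time 3+6+6+5+6=26, value 21+27+23+11+21=103
- option 1+option 3+option 5+option 6: time 3+8+6+6=23, value 21+25+27+23=96
- option 3+option 5+option 6+option 8: time 8+6+6+6=26, value 25+27+23+21=96
Best: 103 marks.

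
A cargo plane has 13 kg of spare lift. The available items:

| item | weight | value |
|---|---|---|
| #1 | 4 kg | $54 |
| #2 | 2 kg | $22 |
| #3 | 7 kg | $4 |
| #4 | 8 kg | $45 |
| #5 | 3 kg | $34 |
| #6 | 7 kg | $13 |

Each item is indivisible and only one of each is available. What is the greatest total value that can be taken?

This is a 0/1 knapsack; check combinations near the capacity.
- #1+#2+#5: weight 4+2+3=9, value 54+22+34=110
- #2+#4+#5: weight 2+8+3=13, value 22+45+34=101
- #1+#4: weight 4+8=12, value 54+45=99
Best: $110.

$110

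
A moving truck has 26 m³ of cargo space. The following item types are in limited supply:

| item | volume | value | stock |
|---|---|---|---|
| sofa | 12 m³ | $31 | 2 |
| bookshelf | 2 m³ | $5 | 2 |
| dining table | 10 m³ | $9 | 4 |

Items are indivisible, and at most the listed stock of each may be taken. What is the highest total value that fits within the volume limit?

Top feasible selections:
- 2×sofa + 1×bookshelf: volume 26, value 67
- 2×sofa: volume 24, value 62
- 1×sofa + 2×bookshelf + 1×dining table: volume 26, value 50
- 1×sofa + 1×bookshelf + 1×dining table: volume 24, value 45
Best: $67.

$67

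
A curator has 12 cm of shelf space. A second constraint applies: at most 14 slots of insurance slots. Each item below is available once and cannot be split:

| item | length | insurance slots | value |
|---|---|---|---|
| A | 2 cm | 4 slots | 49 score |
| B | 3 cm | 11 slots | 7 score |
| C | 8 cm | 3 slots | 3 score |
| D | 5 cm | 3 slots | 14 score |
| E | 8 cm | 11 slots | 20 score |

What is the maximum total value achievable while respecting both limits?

Feasible sets respecting both limits:
- A+D: length 7, insurance slots 7, value 63
- A+C: length 10, insurance slots 7, value 52
- A: length 2, insurance slots 4, value 49
Best: 63 score.

63 score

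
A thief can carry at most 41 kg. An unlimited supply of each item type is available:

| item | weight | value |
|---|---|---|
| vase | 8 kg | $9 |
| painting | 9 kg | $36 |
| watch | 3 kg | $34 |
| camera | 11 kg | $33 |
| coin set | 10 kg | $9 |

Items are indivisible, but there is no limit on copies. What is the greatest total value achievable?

Best value-per-unit is watch at 34/3, and filling with it alone uses weight 13×3=39. No mix of the others beats 13×34 = 442.

$442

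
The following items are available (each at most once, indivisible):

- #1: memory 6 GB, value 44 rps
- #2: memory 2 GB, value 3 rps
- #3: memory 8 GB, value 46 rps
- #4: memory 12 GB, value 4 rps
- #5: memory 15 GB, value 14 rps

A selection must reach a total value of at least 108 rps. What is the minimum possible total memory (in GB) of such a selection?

Subsets with value ≥ 108, sorted by total memory:
- #1+#3+#4+#5: memory 41, value 108
- #1+#2+#3+#4+#5: memory 43, value 111
Minimum memory: 41 GB.

41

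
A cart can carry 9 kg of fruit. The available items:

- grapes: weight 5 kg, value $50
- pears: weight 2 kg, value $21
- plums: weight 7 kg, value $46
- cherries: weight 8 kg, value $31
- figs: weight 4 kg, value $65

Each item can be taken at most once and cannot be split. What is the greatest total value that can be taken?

$115

Check high-value combinations within 9 kg:
- grapes+figs: weight 5+4=9, value 50+65=115
- pears+figs: weight 2+4=6, value 21+65=86
- grapes+pears: weight 5+2=7, value 50+21=71
- pears+plums: weight 2+7=9, value 21+46=67
Best: $115.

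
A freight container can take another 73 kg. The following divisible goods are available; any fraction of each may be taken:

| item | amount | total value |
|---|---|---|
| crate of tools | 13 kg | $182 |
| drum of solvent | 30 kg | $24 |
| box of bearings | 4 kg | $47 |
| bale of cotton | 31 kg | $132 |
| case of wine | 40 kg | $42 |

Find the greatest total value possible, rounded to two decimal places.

387.25

Take in order of value per unit:
- crate of tools (182/13 per unit): all 13 → value 182, running total 182.00
- box of bearings (47/4 per unit): all 4 → value 47, running total 229.00
- bale of cotton (132/31 per unit): all 31 → value 132, running total 361.00
- case of wine (42/40 per unit): 25 of 40 → value 25×42/40 = 26.2500, running total 387.25
Total 387.25.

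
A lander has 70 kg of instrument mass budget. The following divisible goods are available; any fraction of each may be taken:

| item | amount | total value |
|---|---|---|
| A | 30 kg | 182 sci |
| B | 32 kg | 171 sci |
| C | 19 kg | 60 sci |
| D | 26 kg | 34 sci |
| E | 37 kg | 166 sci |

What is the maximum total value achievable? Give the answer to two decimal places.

388.89

Take in order of value per unit:
- A (182/30 per unit): all 30 → value 182, running total 182.00
- B (171/32 per unit): all 32 → value 171, running total 353.00
- E (166/37 per unit): 8 of 37 → value 8×166/37 = 35.8919, running total 388.89
Total 388.89.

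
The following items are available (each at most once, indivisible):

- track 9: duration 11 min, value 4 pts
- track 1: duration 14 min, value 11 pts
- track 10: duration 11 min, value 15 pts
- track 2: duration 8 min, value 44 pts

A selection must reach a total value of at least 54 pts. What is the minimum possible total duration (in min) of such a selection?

Subsets with value ≥ 54, sorted by total duration:
- track 10+track 2: duration 19, value 59
- track 1+track 2: duration 22, value 55
- track 9+track 10+track 2: duration 30, value 63
- track 1+track 10+track 2: duration 33, value 70
Minimum duration: 19 min.

19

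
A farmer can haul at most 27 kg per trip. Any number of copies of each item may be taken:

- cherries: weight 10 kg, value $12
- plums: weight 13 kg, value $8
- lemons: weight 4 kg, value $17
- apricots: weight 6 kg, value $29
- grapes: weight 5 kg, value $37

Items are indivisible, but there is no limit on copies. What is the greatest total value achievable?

$185

Best value-per-unit is grapes at 37/5, and filling with it alone uses weight 5×5=25. No mix of the others beats 5×37 = 185.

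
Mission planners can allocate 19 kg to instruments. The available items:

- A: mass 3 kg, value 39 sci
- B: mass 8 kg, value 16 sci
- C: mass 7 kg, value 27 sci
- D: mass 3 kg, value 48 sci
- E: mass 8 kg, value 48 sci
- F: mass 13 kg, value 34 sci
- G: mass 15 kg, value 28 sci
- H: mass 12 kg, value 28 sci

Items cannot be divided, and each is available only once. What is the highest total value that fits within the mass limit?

135 sci

Check high-value combinations within 19 kg:
- A+D+E: mass 3+3+8=14, value 39+48+48=135
- C+D+E: mass 7+3+8=18, value 27+48+48=123
- A+D+F: mass 3+3+13=19, value 39+48+34=121
- A+D+H: mass 3+3+12=18, value 39+48+28=115
Best: 135 sci.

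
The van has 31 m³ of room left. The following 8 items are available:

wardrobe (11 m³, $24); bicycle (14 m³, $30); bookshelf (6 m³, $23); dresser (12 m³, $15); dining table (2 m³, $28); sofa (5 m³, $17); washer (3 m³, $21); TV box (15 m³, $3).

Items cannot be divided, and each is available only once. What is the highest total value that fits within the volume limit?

$119

This is a 0/1 knapsack; check combinations near the capacity.
- bicycle+bookshelf+dining table+sofa+washer: volume 14+6+2+5+3=30, value 30+23+28+17+21=119
- wardrobe+bookshelf+dining table+sofa+washer: volume 11+6+2+5+3=27, value 24+23+28+17+21=113
- bookshelf+dresser+dining table+sofa+washer: volume 6+12+2+5+3=28, value 23+15+28+17+21=104
Best: $119.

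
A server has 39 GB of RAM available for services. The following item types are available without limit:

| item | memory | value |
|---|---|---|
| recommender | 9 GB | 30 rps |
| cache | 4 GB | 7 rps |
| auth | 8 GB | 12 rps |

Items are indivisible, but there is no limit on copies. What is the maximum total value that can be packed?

Best value-per-unit is recommender at 30/9, and filling with it alone uses memory 4×9=36. No mix of the others beats 4×30 = 120.

120 rps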